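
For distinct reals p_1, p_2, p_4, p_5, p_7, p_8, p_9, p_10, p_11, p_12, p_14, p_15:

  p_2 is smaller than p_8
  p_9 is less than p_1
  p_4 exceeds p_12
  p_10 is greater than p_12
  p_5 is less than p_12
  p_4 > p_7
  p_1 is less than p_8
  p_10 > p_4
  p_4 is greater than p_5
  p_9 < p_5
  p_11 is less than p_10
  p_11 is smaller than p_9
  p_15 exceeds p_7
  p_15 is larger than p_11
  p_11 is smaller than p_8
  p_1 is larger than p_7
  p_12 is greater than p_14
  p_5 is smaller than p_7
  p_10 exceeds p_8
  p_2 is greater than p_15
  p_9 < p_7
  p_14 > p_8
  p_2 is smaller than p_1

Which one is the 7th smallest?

p_1

The consecutive relations fix a unique order: p_11 < p_9 < p_5 < p_7 < p_15 < p_2 < p_1 < p_8 < p_14 < p_12 < p_4 < p_10.
The 7th smallest is p_1.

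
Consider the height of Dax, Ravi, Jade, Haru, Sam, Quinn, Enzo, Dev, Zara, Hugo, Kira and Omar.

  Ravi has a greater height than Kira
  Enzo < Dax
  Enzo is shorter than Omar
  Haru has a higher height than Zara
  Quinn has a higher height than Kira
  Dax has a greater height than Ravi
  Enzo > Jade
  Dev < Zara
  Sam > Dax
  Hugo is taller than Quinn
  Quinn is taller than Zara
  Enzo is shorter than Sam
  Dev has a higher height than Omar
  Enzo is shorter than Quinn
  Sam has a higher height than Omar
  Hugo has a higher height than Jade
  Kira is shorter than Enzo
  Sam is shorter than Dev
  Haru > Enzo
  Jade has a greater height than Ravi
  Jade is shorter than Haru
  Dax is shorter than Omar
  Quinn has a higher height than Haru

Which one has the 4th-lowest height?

The consecutive relations fix a unique order: Kira < Ravi < Jade < Enzo < Dax < Omar < Sam < Dev < Zara < Haru < Quinn < Hugo.
The 4th smallest is Enzo.

Enzo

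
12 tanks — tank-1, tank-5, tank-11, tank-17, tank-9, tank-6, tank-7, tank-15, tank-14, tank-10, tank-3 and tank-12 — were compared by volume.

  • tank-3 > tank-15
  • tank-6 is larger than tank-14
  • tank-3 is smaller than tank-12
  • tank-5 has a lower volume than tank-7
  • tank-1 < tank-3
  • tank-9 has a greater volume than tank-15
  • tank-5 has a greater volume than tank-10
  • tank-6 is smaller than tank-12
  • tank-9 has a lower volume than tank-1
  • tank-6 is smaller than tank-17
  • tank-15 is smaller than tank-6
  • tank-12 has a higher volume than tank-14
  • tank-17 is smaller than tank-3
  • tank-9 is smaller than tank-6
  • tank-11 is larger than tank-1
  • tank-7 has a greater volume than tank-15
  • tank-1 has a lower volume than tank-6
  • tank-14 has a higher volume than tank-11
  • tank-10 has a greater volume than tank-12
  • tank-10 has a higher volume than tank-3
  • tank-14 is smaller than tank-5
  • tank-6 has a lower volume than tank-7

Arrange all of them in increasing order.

Each adjacent pair is fixed by a given relation: tank-15 < tank-9; tank-9 < tank-1; tank-1 < tank-11; tank-11 < tank-14; tank-14 < tank-6; tank-6 < tank-17; tank-17 < tank-3; tank-3 < tank-12; tank-12 < tank-10; tank-10 < tank-5; tank-5 < tank-7. Chaining them end to end gives the full order.

tank-15 < tank-9 < tank-1 < tank-11 < tank-14 < tank-6 < tank-17 < tank-3 < tank-12 < tank-10 < tank-5 < tank-7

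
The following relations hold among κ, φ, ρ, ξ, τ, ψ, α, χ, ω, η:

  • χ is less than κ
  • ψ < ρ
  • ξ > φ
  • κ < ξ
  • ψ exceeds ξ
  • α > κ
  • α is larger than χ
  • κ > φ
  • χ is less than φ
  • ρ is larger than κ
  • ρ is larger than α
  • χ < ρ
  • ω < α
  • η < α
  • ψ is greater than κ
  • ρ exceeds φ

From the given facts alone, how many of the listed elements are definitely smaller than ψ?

From ψ the given relations immediately reach κ, ξ.
From those, χ, φ — 4 in total.
No other element is forced below ψ by the given relations, so the count is 4.

4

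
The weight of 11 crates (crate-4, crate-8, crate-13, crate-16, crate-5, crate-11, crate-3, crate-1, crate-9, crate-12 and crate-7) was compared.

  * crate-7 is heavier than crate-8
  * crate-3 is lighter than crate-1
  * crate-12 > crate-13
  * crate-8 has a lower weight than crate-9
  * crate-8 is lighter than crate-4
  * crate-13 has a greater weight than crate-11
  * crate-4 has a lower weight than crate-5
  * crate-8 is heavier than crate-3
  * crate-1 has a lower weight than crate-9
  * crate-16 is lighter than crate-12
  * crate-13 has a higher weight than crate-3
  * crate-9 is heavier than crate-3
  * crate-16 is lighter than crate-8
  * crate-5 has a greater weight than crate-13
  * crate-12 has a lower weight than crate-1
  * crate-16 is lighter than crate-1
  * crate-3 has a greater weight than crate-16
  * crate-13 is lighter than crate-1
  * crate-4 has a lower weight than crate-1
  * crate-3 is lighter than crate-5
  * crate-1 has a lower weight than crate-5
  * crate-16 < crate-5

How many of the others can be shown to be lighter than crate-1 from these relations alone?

From crate-1 the given relations immediately reach crate-16, crate-3, crate-13, crate-12, crate-4.
From those, crate-11, crate-8 — 7 in total.
No other element is forced below crate-1 by the given relations, so the count is 7.

7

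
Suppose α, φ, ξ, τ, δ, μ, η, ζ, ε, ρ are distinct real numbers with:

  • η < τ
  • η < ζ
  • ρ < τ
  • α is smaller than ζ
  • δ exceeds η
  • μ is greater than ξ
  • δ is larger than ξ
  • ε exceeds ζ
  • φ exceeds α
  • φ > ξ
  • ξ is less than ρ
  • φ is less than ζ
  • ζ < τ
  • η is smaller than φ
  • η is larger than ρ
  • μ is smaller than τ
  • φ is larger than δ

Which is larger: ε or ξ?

ξ < ρ and ρ < η give ξ < η.
With η < δ: ξ < ρ < η < δ.
With δ < φ: ξ < ρ < η < δ < φ.
With φ < ζ: ξ < ρ < η < δ < φ < ζ.
With ζ < ε: ξ < ρ < η < δ < φ < ζ < ε.
So ξ < ε; ε is the larger of the two.

ε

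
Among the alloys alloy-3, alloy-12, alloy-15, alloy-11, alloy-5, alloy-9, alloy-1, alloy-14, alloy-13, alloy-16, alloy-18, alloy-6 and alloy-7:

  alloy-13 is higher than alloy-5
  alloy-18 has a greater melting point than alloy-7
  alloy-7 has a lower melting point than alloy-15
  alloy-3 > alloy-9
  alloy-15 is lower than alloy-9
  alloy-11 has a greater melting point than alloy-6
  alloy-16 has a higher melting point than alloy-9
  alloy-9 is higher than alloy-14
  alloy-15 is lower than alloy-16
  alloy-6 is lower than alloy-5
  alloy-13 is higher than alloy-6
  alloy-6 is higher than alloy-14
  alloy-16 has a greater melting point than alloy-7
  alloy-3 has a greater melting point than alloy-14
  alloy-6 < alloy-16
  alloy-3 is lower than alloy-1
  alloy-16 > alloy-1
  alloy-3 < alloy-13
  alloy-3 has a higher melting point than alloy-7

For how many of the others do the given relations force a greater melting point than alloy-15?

5

Directly above alloy-15: alloy-9, alloy-16.
One step further: alloy-3 (3 so far).
One step further: alloy-13, alloy-1 (5 so far).
No other element is forced above alloy-15 by the given relations, so the count is 5.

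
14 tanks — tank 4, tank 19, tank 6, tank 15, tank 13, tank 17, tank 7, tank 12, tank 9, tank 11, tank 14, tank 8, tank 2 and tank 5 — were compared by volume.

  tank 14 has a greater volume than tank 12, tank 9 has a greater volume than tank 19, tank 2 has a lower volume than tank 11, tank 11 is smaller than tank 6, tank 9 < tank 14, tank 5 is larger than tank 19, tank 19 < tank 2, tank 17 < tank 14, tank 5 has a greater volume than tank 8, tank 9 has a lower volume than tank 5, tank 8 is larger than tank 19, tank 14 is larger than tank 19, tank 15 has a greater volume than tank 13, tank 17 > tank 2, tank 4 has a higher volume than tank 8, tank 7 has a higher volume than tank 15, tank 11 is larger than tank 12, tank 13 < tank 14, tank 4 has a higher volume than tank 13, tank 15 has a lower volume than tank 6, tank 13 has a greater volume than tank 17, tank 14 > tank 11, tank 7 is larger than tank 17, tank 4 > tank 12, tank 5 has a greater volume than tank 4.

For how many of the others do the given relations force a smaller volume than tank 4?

From tank 4 the given relations immediately reach tank 12, tank 13, tank 8.
From those, tank 19, tank 17 — 5 in total.
From those, tank 2 — 6 in total.
No other element is forced below tank 4 by the given relations, so the count is 6.

6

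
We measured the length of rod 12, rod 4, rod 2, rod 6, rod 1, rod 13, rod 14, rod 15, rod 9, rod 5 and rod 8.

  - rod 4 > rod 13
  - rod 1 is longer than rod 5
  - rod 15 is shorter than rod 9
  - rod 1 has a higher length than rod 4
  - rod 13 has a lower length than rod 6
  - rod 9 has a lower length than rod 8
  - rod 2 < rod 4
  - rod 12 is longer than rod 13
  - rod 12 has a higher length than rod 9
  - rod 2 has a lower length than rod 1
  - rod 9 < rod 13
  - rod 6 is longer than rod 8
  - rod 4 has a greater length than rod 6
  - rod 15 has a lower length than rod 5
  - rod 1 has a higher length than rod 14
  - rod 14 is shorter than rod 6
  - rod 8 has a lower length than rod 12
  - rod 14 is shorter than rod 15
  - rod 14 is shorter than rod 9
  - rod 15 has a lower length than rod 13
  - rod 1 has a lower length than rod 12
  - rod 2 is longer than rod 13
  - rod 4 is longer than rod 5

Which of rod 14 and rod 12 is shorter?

rod 14

rod 14 < rod 15 and rod 15 < rod 9 give rod 14 < rod 9.
With rod 9 < rod 13: rod 14 < rod 15 < rod 9 < rod 13.
Then rod 13 < rod 2 extends the chain to rod 2.
With rod 2 < rod 4: rod 14 < rod 15 < rod 9 < rod 13 < rod 2 < rod 4.
Then rod 4 < rod 1 extends the chain to rod 1.
With rod 1 < rod 12: rod 14 < rod 15 < rod 9 < rod 13 < rod 2 < rod 4 < rod 1 < rod 12.
So rod 14 < rod 12; rod 14 is the shorter of the two.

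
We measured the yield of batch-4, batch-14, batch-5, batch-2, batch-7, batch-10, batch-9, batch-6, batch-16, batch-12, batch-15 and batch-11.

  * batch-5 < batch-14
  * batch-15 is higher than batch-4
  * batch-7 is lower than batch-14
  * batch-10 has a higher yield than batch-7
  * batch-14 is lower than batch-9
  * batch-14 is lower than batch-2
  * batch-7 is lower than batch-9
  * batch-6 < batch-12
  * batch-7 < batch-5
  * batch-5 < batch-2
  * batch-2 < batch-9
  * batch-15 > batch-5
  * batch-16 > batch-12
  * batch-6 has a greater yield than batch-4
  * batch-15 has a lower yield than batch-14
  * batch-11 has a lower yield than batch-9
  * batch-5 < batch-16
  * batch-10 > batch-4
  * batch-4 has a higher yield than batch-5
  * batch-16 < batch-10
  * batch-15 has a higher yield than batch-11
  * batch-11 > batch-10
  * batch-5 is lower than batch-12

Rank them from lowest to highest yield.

batch-7 < batch-5 < batch-4 < batch-6 < batch-12 < batch-16 < batch-10 < batch-11 < batch-15 < batch-14 < batch-2 < batch-9

Nothing is placed below batch-7, so it is least; from there batch-7 < batch-5; batch-5 < batch-4; batch-4 < batch-6; batch-6 < batch-12; batch-12 < batch-16; batch-16 < batch-10; batch-10 < batch-11; batch-11 < batch-15; batch-15 < batch-14; batch-14 < batch-2; batch-2 < batch-9, each given directly.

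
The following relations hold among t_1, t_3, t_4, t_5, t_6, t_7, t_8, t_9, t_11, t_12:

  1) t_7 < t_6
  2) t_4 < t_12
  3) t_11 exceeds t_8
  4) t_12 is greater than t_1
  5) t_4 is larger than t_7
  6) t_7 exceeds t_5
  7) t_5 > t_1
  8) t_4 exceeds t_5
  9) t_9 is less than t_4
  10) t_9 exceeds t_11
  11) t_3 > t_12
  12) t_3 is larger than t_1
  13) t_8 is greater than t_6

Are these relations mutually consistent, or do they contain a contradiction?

consistent

The single ordering t_1 < t_5 < t_7 < t_6 < t_8 < t_11 < t_9 < t_4 < t_12 < t_3 satisfies every listed relation, so no contradiction arises.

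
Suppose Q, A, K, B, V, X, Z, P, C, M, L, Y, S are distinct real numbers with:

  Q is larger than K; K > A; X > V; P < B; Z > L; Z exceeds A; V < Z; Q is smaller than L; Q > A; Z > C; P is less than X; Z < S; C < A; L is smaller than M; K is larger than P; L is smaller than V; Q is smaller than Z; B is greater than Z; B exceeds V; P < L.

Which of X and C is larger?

Link the given pairs in sequence: C < A; A < K; K < Q; Q < L; L < V; V < X.
Chaining these gives C < A < K < Q < L < V < X.
So C < X; X is the larger of the two.

X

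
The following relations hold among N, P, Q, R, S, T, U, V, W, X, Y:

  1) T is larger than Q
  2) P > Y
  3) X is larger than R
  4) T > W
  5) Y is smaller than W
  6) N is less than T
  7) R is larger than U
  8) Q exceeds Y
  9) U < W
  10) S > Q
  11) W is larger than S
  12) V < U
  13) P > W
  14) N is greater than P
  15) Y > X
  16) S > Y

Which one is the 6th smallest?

Q

Chaining the given pairs: V < U < R < X < Y < Q < S < W < P < N < T.
Counting 6 from the smallest end gives Q.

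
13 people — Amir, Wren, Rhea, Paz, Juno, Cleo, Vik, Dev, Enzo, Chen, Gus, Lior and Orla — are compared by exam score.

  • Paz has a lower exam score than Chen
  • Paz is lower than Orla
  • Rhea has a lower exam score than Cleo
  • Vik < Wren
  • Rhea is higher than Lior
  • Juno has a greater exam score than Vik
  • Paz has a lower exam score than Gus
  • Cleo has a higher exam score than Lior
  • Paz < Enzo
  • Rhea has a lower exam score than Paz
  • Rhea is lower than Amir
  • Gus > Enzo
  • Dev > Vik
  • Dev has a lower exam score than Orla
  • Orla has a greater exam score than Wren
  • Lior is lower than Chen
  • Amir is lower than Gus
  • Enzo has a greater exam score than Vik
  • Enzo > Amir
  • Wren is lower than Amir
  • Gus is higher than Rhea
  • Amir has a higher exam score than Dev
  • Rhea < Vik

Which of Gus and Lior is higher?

Lior < Rhea < Vik < Wren < Amir < Enzo < Gus, by transitivity through Rhea, Vik, Wren, Amir, Enzo.
So Lior < Gus; Gus is the higher of the two.

Gus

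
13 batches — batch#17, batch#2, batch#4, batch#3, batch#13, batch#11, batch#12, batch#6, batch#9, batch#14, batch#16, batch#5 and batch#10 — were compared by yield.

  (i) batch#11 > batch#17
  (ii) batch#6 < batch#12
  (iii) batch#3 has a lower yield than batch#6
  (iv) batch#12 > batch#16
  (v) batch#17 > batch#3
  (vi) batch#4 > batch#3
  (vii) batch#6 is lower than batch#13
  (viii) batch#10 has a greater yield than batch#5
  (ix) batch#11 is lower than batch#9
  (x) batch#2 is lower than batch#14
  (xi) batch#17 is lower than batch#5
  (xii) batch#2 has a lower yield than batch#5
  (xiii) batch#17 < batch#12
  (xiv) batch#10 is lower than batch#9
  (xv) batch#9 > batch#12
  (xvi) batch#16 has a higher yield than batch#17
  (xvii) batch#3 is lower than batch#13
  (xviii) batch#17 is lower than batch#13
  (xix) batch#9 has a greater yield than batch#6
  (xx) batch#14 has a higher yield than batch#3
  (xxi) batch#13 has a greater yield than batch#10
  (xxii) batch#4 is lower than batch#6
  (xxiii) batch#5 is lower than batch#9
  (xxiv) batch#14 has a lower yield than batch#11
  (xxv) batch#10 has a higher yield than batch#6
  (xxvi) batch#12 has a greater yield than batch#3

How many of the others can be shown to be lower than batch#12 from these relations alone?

From batch#12 the given relations immediately reach batch#3, batch#17, batch#6, batch#16.
From those, batch#4 — 5 in total.
No other element is forced below batch#12 by the given relations, so the count is 5.

5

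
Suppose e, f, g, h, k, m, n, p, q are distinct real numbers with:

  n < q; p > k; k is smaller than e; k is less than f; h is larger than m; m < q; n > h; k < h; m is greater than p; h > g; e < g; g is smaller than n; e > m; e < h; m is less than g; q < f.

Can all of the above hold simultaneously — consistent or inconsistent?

consistent

The single ordering k < p < m < e < g < h < n < q < f satisfies every listed relation, so no contradiction arises.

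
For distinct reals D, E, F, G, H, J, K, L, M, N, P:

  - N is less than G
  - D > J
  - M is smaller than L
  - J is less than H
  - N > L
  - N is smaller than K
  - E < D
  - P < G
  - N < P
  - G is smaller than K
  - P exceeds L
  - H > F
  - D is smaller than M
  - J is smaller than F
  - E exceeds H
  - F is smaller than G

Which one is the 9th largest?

H

The consecutive relations fix a unique order: J < F < H < E < D < M < L < N < P < G < K.
The 9th largest is H.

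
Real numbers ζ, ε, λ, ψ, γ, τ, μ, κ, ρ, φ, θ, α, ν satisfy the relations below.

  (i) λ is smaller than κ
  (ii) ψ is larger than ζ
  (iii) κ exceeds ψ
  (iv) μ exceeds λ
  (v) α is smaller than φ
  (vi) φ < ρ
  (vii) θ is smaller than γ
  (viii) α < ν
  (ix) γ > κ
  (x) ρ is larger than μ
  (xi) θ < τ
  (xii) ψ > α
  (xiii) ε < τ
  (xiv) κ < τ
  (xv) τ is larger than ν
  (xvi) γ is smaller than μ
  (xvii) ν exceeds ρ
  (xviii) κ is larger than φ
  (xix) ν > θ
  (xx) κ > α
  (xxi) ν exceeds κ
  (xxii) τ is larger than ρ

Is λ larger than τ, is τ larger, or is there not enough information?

Link the given pairs in sequence: λ < κ; κ < γ; γ < μ; μ < ρ; ρ < τ.
Chaining these gives λ < κ < γ < μ < ρ < τ.
So τ is larger.

τ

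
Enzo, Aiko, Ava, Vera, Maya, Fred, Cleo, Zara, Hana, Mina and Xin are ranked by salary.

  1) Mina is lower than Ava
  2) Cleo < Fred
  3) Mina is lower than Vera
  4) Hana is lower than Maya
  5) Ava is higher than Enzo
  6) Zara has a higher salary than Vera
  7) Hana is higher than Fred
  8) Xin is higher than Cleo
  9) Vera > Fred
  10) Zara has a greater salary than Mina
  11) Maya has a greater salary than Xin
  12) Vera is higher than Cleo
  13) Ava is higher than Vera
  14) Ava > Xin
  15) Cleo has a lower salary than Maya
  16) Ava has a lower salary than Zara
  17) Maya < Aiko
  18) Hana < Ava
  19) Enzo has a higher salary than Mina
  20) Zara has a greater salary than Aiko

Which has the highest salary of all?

Cleo is not greatest since Cleo < Xin; Fred is not greatest since Fred < Vera; Xin is not greatest since Xin < Maya; Mina is not greatest since Mina < Zara; Hana is not greatest since Hana < Ava; Maya is not greatest since Maya < Aiko; Vera is not greatest since Vera < Zara; Aiko is not greatest since Aiko < Zara; Enzo is not greatest since Enzo < Ava; Ava is not greatest since Ava < Zara.
Only Zara has nothing above it, so Zara is the highest salary.

Zara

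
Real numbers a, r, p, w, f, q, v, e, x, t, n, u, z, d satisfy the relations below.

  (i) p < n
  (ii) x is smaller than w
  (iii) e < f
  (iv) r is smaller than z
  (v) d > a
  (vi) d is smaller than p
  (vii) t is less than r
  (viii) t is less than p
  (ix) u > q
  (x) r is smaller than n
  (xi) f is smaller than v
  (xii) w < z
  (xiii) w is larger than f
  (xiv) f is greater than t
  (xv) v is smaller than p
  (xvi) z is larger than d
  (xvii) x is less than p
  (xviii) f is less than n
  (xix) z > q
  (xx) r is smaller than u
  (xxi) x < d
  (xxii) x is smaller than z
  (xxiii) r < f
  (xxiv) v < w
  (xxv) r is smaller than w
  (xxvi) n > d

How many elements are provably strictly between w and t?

3

The relations place t below w. An element lies strictly between them when it is forced above t and also forced below w.
Above t: {r, f, v, u, p, z, n}. Below w: {e, r, f, v, x}.
Intersection: {r, f, v} — 3.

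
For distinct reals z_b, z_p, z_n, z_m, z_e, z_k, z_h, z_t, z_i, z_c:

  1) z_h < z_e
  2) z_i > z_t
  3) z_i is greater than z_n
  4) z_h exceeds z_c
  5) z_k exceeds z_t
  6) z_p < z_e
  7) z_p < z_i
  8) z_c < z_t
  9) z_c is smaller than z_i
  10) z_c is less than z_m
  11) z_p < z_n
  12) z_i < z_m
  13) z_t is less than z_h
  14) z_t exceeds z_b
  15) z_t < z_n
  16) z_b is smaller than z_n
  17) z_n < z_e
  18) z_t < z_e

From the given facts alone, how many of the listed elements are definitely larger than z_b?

7

The elements the relations force above z_b are z_t, z_n, z_i, z_k, z_h, z_e, z_m — no chain reaches any other.
That is 7.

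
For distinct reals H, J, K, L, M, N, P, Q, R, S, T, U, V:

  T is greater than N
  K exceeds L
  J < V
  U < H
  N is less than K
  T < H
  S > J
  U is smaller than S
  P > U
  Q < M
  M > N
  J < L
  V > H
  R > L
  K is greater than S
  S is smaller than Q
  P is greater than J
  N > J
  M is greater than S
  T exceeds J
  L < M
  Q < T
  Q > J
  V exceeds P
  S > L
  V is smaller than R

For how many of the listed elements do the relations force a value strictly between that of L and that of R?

The relations place L below R. An element lies strictly between them when it is forced above L and also forced below R.
Above L: {S, Q, T, H, V, M, K}. Below R: {J, U, S, N, Q, T, P, H, V}.
Intersection: {S, Q, T, H, V} — 5.

5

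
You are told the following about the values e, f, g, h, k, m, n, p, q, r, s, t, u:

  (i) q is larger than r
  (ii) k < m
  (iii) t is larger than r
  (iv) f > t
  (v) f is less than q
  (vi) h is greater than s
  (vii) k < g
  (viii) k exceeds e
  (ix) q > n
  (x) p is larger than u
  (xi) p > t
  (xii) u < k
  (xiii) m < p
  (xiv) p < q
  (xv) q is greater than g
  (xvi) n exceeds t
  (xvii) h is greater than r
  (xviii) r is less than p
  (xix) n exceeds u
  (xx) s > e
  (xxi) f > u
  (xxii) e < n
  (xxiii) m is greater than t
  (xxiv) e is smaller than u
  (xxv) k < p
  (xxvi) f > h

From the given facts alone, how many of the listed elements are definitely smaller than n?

From n the given relations immediately reach e, u, t.
From those, r — 4 in total.
No other element is forced below n by the given relations, so the count is 4.

4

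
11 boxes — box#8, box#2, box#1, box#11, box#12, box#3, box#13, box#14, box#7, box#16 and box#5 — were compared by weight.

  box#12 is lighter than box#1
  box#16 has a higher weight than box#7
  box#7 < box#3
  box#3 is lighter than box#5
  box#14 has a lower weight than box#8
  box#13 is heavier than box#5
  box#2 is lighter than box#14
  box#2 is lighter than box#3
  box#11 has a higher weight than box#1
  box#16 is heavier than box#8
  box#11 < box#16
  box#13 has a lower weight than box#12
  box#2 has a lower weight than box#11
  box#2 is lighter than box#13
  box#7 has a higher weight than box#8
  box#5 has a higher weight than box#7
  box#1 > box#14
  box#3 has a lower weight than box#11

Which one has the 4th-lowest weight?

Piecing the relations together gives one ordering: box#2 < box#14 < box#8 < box#7 < box#3 < box#5 < box#13 < box#12 < box#1 < box#11 < box#16.
Counting 4 from the smallest end gives box#7.

box#7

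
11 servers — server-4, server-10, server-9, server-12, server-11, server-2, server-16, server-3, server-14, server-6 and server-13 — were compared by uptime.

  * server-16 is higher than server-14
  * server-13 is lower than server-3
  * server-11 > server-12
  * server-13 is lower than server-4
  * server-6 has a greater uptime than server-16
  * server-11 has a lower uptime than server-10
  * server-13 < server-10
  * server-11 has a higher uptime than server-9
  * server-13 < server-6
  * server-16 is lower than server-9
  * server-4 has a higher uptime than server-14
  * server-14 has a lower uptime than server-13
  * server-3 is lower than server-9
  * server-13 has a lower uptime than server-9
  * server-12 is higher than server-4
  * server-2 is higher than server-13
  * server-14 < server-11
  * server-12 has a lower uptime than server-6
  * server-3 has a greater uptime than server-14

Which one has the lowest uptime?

server-14

Chaining upward from server-14: directly above it, server-13, server-4, server-3, server-16, server-11; then server-2, server-12, server-9, server-6, server-10.
That covers every other element, and nothing is given below server-14, so server-14 is the lowest uptime.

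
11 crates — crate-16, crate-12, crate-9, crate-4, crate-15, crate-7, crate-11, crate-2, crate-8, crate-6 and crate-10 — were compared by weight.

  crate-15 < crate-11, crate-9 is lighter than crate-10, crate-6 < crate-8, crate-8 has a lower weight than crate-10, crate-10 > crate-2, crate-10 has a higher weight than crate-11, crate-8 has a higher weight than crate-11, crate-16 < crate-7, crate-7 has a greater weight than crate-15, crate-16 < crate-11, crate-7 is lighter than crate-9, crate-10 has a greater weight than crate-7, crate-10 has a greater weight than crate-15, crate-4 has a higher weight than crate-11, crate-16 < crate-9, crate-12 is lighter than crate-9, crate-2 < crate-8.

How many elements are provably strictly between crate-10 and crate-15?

4

The relations place crate-15 below crate-10. An element lies strictly between them when it is forced above crate-15 and also forced below crate-10.
Above crate-15: {crate-7, crate-9, crate-11, crate-8, crate-4}. Below crate-10: {crate-2, crate-6, crate-16, crate-7, crate-12, crate-9, crate-11, crate-8}.
Intersection: {crate-7, crate-9, crate-11, crate-8} — 4.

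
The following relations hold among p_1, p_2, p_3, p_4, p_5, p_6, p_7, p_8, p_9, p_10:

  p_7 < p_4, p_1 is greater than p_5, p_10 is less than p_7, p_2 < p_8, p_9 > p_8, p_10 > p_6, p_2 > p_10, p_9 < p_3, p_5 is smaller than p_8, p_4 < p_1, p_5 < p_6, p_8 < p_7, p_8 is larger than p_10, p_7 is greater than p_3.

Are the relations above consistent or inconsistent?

consistent

Every relation is compatible with p_5 < p_6 < p_10 < p_2 < p_8 < p_9 < p_3 < p_7 < p_4 < p_1; the set is consistent.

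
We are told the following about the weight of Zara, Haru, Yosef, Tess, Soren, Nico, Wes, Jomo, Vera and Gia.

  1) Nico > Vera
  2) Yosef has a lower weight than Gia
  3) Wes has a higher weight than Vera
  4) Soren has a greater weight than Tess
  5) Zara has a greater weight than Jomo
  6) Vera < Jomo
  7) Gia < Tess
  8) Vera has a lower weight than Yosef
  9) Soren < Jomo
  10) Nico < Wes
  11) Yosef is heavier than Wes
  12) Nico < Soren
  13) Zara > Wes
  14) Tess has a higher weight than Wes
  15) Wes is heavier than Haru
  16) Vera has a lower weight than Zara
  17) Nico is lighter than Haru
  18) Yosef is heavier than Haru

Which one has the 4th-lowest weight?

Wes

Chaining the given pairs: Vera < Nico < Haru < Wes < Yosef < Gia < Tess < Soren < Jomo < Zara.
Counting 4 from the smallest end gives Wes.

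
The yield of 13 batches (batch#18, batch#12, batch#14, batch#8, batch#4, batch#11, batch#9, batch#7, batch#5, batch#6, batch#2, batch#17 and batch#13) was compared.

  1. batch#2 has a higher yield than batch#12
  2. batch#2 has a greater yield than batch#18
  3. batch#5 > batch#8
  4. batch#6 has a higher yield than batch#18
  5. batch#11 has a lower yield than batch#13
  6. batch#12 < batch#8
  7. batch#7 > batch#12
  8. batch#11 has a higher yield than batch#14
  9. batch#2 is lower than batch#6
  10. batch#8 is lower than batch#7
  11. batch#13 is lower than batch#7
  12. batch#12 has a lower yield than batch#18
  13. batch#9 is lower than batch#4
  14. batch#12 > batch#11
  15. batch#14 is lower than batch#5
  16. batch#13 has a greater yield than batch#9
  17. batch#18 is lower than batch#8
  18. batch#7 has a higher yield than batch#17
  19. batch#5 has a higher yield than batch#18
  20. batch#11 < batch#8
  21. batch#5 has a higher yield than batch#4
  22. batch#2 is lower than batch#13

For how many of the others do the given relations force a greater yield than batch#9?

4

The elements the relations force above batch#9 are batch#4, batch#13, batch#5, batch#7 — no chain reaches any other.
That is 4.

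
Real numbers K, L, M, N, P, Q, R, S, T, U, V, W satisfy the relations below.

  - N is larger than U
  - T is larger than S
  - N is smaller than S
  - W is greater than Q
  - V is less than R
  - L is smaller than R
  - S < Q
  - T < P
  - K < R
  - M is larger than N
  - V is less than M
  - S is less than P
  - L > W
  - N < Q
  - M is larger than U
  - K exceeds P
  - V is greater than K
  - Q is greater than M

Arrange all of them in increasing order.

The consecutive links are each given: U < N; N < S; S < T; T < P; P < K; K < V; V < M; M < Q; Q < W; W < L; L < R.

U < N < S < T < P < K < V < M < Q < W < L < R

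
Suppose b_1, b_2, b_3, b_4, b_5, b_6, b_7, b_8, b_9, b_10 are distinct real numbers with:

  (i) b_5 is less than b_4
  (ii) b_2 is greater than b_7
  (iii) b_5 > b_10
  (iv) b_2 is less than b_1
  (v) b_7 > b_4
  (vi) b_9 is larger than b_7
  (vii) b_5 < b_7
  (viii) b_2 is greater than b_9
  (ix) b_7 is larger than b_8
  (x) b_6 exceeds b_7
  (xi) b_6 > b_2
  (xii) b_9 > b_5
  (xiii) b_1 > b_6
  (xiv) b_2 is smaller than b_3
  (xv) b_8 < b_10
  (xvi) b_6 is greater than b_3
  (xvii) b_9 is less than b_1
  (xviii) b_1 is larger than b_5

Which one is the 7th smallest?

The consecutive relations fix a unique order: b_8 < b_10 < b_5 < b_4 < b_7 < b_9 < b_2 < b_3 < b_6 < b_1.
The 7th smallest is b_2.

b_2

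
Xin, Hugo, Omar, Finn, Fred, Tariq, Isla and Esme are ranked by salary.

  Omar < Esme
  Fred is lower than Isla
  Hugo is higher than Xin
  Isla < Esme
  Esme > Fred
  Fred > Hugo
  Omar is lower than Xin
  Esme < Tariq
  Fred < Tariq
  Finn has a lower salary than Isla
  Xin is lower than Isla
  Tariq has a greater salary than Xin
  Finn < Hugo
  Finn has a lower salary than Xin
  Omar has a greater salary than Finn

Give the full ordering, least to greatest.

Each adjacent pair is fixed by a given relation: Finn < Omar; Omar < Xin; Xin < Hugo; Hugo < Fred; Fred < Isla; Isla < Esme; Esme < Tariq. Chaining them end to end gives the full order.

Finn < Omar < Xin < Hugo < Fred < Isla < Esme < Tariq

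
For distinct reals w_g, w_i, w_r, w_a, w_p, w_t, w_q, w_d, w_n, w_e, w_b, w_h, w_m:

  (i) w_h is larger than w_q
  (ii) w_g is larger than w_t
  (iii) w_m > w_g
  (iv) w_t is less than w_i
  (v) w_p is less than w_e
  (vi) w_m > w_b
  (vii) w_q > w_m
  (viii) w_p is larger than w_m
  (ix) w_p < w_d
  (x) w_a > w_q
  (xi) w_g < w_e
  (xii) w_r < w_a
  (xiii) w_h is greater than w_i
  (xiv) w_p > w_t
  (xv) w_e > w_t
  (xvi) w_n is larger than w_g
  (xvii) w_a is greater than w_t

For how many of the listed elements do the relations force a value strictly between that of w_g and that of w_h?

The relations place w_g below w_h. An element lies strictly between them when it is forced above w_g and also forced below w_h.
Above w_g: {w_m, w_n, w_q, w_p, w_e, w_a, w_d}. Below w_h: {w_t, w_i, w_b, w_m, w_q}.
Intersection: {w_m, w_q} — 2.

2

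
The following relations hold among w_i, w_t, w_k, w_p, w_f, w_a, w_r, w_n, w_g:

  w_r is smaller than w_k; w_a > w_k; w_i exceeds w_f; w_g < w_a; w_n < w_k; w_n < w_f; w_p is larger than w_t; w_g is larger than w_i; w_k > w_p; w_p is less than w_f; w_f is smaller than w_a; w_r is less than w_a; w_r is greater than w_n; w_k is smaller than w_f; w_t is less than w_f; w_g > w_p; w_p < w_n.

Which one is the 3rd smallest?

Piecing the relations together gives one ordering: w_t < w_p < w_n < w_r < w_k < w_f < w_i < w_g < w_a.
The 3rd smallest is w_n.

w_n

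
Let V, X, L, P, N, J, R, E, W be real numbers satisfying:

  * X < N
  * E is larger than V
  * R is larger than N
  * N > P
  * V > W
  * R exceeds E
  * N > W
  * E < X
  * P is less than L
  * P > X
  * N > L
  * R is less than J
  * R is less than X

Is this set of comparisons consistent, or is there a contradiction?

Chaining the given relations yields X < P < L < N < R, so X < R. But one relation states R < X. These cannot both hold.

inconsistent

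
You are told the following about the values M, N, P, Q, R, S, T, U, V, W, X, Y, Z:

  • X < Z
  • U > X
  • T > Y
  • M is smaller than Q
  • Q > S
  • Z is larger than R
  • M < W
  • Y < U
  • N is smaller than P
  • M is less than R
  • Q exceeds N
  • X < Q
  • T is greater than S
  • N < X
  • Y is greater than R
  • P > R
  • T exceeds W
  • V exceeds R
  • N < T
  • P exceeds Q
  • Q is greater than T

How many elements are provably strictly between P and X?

1

The relations place X below P. An element lies strictly between them when it is forced above X and also forced below P.
Above X: {Z, U, Q}. Below P: {S, N, M, R, Y, W, T, Q}.
Intersection: {Q} — 1.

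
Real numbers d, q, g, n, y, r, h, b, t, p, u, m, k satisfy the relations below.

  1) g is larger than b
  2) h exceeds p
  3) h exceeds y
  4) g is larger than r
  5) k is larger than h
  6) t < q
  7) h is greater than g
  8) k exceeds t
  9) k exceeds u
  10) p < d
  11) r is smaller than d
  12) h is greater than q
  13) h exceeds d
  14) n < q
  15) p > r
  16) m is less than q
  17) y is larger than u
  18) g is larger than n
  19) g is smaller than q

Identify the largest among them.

Chaining downward from k: directly below it, u, t, h; then y, p, d, g, q; then b, r, m, n.
That covers every other element, and nothing is given above k, so k is the largest.

k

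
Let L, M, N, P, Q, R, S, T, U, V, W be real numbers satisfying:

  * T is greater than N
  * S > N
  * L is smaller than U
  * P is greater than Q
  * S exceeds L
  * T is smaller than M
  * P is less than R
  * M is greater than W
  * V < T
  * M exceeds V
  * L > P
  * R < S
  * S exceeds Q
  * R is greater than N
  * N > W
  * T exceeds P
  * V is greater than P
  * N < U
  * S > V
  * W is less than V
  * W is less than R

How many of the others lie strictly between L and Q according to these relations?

1

Chaining upward from Q reaches: P, V, U, R, T, S, M.
Chaining downward from L reaches: P.
Strictly between Q and L are those in both lists: P — 1 element.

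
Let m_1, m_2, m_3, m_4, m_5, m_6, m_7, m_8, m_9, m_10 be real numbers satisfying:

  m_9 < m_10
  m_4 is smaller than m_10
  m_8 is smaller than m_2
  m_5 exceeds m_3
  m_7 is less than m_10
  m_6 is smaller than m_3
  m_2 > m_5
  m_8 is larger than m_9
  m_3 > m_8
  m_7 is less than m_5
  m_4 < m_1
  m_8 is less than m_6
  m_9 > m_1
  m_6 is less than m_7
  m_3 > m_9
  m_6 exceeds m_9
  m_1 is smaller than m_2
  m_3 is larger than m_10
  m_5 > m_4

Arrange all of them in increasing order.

Each adjacent pair is fixed by a given relation: m_4 < m_1; m_1 < m_9; m_9 < m_8; m_8 < m_6; m_6 < m_7; m_7 < m_10; m_10 < m_3; m_3 < m_5; m_5 < m_2. Chaining them end to end gives the full order.

m_4 < m_1 < m_9 < m_8 < m_6 < m_7 < m_10 < m_3 < m_5 < m_2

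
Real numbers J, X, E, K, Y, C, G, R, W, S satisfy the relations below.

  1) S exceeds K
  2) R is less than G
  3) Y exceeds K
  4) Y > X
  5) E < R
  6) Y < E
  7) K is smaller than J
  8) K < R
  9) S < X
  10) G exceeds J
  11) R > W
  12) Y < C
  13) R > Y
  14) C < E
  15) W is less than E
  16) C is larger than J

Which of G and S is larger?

The relevant relations are S < X; X < Y; Y < C; C < E; E < R; R < G.
Together: S < X < Y < C < E < R < G.
So S < G; G is the larger of the two.

G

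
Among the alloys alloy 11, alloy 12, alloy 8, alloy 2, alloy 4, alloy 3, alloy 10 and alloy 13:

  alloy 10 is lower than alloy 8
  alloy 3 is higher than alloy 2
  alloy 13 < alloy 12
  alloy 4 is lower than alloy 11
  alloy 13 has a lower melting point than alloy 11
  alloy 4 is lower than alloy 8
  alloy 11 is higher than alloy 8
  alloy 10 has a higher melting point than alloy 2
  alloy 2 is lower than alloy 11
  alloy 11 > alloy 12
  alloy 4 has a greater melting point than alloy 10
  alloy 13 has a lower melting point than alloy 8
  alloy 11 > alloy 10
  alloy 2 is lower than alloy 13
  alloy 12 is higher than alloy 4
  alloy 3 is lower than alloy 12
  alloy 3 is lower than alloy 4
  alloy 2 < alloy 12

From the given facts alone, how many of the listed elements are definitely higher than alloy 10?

From alloy 10 the given relations immediately reach alloy 4, alloy 8, alloy 11.
From those, alloy 12 — 4 in total.
No other element is forced above alloy 10 by the given relations, so the count is 4.

4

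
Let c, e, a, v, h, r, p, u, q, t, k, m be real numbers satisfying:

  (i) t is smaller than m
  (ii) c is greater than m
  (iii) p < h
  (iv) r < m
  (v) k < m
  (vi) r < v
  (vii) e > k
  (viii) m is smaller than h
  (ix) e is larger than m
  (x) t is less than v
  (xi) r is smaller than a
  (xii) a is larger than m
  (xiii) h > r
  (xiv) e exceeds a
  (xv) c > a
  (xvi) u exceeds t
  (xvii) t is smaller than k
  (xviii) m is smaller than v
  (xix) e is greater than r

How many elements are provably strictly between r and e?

2

Chaining upward from r reaches: m, h, v, a, c.
Chaining downward from e reaches: t, k, m, a.
Strictly between r and e are those in both lists: m, a — 2 elements.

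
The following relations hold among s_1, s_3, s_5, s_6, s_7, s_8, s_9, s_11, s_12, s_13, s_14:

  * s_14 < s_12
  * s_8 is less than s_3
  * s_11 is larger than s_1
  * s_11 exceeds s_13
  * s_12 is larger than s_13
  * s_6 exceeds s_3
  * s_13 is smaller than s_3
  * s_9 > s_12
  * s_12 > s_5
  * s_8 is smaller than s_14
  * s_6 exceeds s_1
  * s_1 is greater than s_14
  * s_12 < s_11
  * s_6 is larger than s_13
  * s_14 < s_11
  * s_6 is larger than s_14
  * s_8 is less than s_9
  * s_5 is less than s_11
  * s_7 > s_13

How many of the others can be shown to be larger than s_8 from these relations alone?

Directly above s_8: s_14, s_3, s_9.
One step further: s_1, s_12, s_11, s_6 (7 so far).
No other element is forced above s_8 by the given relations, so the count is 7.

7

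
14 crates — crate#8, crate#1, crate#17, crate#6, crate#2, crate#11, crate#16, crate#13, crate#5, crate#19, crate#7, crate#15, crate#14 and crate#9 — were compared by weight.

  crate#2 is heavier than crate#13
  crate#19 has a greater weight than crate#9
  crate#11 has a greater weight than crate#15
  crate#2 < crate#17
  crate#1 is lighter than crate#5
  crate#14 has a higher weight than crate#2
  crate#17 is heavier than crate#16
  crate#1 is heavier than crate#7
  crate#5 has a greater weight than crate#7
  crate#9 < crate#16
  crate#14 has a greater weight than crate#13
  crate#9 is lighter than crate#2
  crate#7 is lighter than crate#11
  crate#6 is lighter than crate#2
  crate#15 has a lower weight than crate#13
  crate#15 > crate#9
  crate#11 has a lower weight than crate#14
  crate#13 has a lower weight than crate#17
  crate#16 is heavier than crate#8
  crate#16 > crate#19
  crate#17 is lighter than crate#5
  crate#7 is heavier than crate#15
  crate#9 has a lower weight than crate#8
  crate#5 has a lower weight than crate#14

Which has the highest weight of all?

crate#9 is not greatest since crate#9 < crate#19; crate#15 is not greatest since crate#15 < crate#13; crate#7 is not greatest since crate#7 < crate#1; crate#11 is not greatest since crate#11 < crate#14; crate#8 is not greatest since crate#8 < crate#16; crate#19 is not greatest since crate#19 < crate#16; crate#13 is not greatest since crate#13 < crate#17; crate#1 is not greatest since crate#1 < crate#5; crate#16 is not greatest since crate#16 < crate#17; crate#6 is not greatest since crate#6 < crate#2; crate#2 is not greatest since crate#2 < crate#17; crate#17 is not greatest since crate#17 < crate#5; crate#5 is not greatest since crate#5 < crate#14.
Only crate#14 has nothing above it, so crate#14 is the highest weight.

crate#14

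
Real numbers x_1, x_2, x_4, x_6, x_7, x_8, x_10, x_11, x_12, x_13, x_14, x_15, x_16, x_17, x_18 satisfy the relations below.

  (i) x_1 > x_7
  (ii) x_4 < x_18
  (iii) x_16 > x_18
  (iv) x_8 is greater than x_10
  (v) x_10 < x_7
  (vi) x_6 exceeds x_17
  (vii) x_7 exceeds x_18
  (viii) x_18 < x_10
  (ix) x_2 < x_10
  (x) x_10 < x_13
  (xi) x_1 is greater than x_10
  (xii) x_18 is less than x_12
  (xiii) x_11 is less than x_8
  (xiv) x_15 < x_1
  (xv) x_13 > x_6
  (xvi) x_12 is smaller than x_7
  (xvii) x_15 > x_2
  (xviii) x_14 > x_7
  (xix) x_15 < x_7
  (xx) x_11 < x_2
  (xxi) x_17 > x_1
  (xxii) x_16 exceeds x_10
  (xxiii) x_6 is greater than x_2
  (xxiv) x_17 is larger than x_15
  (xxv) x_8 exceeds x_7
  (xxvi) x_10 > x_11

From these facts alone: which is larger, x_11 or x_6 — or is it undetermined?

Link the given pairs in sequence: x_11 < x_2; x_2 < x_10; x_10 < x_7; x_7 < x_1; x_1 < x_17; x_17 < x_6.
Chaining these gives x_11 < x_2 < x_10 < x_7 < x_1 < x_17 < x_6.
So x_6 is larger.

x_6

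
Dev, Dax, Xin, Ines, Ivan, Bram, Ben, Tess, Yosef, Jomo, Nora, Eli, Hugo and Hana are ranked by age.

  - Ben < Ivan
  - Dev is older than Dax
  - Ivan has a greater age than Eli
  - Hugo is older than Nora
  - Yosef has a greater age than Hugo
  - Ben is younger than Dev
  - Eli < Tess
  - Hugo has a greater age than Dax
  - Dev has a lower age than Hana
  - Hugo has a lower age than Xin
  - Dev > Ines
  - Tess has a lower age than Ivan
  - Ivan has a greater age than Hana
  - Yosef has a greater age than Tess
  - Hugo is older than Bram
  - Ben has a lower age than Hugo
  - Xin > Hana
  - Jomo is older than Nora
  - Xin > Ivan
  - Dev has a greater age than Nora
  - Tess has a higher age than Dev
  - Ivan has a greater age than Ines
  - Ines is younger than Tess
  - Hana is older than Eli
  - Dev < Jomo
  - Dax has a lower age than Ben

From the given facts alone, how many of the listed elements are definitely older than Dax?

9

From Dax the given relations immediately reach Ben, Dev, Hugo.
From those, Hana, Jomo, Tess, Ivan, Yosef, Xin — 9 in total.
No other element is forced above Dax by the given relations, so the count is 9.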